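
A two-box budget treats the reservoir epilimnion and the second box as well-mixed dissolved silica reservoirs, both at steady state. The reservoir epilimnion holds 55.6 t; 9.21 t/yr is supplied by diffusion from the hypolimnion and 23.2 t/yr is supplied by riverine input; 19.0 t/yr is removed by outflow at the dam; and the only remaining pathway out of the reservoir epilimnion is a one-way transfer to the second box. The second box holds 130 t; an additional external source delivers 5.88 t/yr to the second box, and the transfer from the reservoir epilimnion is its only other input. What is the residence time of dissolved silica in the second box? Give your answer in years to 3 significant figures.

Balance the reservoir epilimnion: ΣF_in = 9.21 + 23.2 = 32.410 t/yr.
Transfer to the second box = ΣF_in − (19.0) = 13.410 t/yr.
Total input to the second box = 13.410 + 5.88 = 19.290 t/yr; at steady state this equals its total output.
τ = M / F = 130 / 19.290 = 6.739 yr.

6.74 yr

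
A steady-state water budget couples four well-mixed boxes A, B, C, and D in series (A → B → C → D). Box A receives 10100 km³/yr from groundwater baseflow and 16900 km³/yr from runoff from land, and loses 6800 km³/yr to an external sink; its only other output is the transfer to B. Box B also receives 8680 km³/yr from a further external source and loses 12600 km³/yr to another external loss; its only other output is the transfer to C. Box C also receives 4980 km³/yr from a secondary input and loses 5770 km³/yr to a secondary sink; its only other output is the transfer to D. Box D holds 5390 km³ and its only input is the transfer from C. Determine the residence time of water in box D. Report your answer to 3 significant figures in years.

0.348 yr

Box A: F(A→B) = (10100 + 16900) − 6800 = 20200 km³/yr.
Box B: F(B→C) = (20200 + 8680) − 12600 = 16280 km³/yr.
Box C: F(C→D) = (16280 + 4980) − 5770 = 15490 km³/yr.
Box D throughput = its input = 15490 km³/yr; τ = 5390 / 15490 = 0.3480 yr.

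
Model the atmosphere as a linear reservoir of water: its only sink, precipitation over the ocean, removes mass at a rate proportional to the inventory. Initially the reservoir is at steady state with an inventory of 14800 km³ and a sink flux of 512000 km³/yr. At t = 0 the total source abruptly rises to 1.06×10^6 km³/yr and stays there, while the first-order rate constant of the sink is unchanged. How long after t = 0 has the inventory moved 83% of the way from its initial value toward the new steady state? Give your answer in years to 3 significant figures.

0.0512 yr

τ = M₀/F₀ = 14800/512000 = 0.02891 yr.
The remaining gap fraction is e^(−t/τ); 83% covered ⇒ e^(−t/τ) = 0.170.
t = −τ ln(0.170) = 0.02891 × 1.772 = 0.05122 yr.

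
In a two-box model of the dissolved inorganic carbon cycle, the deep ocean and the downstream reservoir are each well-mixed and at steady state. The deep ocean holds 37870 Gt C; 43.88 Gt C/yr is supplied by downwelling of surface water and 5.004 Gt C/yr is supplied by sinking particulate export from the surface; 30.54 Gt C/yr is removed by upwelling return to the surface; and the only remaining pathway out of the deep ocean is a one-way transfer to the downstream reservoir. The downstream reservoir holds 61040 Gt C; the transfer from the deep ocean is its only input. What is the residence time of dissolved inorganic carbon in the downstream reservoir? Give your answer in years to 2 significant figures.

Balance the deep ocean: ΣF_in = 43.88 + 5.004 = 48.884 Gt C/yr.
Transfer to the downstream reservoir = ΣF_in − (30.54) = 18.344 Gt C/yr.
At steady state the output of the downstream reservoir equals its input, 18.344 Gt C/yr.
τ = M / F = 61040 / 18.344 = 3328 yr.

3300 yr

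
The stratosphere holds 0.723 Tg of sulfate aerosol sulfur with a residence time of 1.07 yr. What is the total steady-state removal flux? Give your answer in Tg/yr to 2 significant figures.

0.68 Tg/yr

F = M / τ = 0.723 / 1.07 = 0.6757 Tg/yr.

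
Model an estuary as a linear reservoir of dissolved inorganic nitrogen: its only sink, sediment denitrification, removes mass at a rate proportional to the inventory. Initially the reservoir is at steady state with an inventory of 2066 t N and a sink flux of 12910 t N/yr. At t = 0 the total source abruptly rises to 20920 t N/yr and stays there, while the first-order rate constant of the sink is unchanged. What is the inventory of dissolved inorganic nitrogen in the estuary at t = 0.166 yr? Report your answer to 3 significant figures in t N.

2890 t N

τ = M₀/F₀ = 2066/12910 = 0.1600 yr; rate constant k = 1/τ.
New steady state M_∞ = F₁/k = F₁·τ = 20920 × 0.1600 = 3347.8 t N.
M(t) = M_∞ + (M₀ − M_∞)·e^(−t/τ); t/τ = 0.166/0.1600 = 1.037, so e^(−t/τ) = 0.3544.
M(t) = 3347.8 − 1282 × 0.3544 = 2893.5 t N.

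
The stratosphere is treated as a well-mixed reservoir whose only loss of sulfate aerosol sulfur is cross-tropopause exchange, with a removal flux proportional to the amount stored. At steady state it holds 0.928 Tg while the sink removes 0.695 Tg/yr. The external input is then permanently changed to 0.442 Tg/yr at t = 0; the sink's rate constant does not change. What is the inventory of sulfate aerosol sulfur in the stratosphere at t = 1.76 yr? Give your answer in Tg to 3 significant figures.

The sink rate constant is k = F₀/M₀ = 0.695/0.928 = 0.7489 yr⁻¹.
Solving dM/dt = F₁ − kM with M(0) = M₀ gives M(t) = F₁/k + (M₀ − F₁/k)·e^(−kt).
F₁/k = 0.442/0.7489 = 0.59018 Tg; kt = 0.7489 × 1.76 = 1.318, e^(−kt) = 0.2676.
M(1.76) = 0.59018 + (0.928 − 0.59018) × 0.2676 = 0.59018 + 0.09041 = 0.68060 Tg.

0.681 Tg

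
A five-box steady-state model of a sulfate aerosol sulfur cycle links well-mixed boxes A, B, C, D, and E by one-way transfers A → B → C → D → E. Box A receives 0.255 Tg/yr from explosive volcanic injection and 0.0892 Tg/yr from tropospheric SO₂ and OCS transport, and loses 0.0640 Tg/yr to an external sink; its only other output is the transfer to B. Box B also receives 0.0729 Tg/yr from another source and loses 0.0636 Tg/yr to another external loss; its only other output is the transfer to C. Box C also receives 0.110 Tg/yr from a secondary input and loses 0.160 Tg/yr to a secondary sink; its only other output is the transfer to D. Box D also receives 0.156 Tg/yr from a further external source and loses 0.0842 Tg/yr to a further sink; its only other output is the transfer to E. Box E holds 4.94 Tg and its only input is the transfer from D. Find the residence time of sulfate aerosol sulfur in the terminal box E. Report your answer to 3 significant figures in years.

15.9 yr

Box A: F(A→B) = (0.255 + 0.0892) − 0.0640 = 0.28020 Tg/yr.
Box B: F(B→C) = (0.28020 + 0.0729) − 0.0636 = 0.28950 Tg/yr.
Box C: F(C→D) = (0.28950 + 0.110) − 0.160 = 0.23950 Tg/yr.
Box D: F(D→E) = (0.23950 + 0.156) − 0.0842 = 0.31130 Tg/yr.
Box E throughput = its input = 0.31130 Tg/yr; τ = 4.94 / 0.31130 = 15.87 yr.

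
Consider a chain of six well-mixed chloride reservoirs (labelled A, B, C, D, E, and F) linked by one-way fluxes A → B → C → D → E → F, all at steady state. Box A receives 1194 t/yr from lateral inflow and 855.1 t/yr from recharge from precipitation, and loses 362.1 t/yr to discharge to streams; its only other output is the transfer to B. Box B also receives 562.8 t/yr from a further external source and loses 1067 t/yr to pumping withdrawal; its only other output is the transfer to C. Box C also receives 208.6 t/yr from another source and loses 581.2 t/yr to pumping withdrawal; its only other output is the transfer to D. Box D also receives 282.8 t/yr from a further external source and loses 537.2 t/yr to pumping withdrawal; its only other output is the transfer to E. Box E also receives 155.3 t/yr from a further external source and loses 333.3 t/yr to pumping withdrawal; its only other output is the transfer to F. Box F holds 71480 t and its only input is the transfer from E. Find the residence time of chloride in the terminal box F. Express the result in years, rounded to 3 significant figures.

Box A: F(A→B) = (1194 + 855.1) − 362.1 = 1687.0 t/yr.
Box B: F(B→C) = (1687.0 + 562.8) − 1067 = 1182.8 t/yr.
Box C: F(C→D) = (1182.8 + 208.6) − 581.2 = 810.20 t/yr.
Box D: F(D→E) = (810.20 + 282.8) − 537.2 = 555.80 t/yr.
Box E: F(E→F) = (555.80 + 155.3) − 333.3 = 377.80 t/yr.
Box F throughput = its input = 377.80 t/yr; τ = 71480 / 377.80 = 189.2 yr.

189 yr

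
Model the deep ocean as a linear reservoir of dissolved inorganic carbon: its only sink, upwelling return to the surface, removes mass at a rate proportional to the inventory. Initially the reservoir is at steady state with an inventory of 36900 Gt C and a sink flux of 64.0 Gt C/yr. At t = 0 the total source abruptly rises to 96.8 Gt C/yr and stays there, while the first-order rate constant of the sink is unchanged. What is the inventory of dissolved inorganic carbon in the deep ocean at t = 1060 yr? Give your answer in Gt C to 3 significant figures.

τ = M₀/F₀ = 36900/64.0 = 576.6 yr; rate constant k = 1/τ.
New steady state M_∞ = F₁/k = F₁·τ = 96.8 × 576.6 = 55811 Gt C.
M(t) = M_∞ + (M₀ − M_∞)·e^(−t/τ); t/τ = 1060/576.6 = 1.838, so e^(−t/τ) = 0.1591.
M(t) = 55811 − 18910 × 0.1591 = 52803 Gt C.

52800 Gt C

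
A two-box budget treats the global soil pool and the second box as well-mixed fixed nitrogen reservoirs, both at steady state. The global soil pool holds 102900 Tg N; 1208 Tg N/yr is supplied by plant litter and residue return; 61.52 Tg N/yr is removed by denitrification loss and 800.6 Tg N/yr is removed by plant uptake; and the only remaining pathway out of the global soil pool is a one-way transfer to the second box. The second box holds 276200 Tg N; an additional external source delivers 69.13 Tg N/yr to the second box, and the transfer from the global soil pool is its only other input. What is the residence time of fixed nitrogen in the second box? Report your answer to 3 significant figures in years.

Balance the global soil pool: ΣF_in = 1208.0 Tg N/yr.
Transfer to the second box = ΣF_in − (61.52 + 800.6) = 345.88 Tg N/yr.
Total input to the second box = 345.88 + 69.13 = 415.01 Tg N/yr; at steady state this equals its total output.
τ = M / F = 276200 / 415.01 = 665.5 yr.

666 yr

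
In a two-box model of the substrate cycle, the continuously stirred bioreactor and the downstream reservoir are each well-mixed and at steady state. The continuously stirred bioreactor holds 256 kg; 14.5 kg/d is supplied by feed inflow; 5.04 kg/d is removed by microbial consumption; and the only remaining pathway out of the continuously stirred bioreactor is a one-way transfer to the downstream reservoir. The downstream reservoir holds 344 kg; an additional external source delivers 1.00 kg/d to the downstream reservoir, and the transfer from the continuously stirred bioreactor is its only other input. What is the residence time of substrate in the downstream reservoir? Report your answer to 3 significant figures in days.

32.9 d

Balance the continuously stirred bioreactor: ΣF_in = 14.500 kg/d.
Transfer to the downstream reservoir = ΣF_in − (5.04) = 9.4600 kg/d.
Total input to the downstream reservoir = 9.4600 + 1.00 = 10.460 kg/d; at steady state this equals its total output.
τ = M / F = 344 / 10.460 = 32.89 d.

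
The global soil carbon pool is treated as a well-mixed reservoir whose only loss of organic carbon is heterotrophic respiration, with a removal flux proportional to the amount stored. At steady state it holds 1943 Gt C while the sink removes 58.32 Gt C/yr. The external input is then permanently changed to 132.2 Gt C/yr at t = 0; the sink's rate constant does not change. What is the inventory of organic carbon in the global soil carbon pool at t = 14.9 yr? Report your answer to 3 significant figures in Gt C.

2830 Gt C

Residence time τ = M₀/F₀ = 33.32 yr. The eventual steady state is M_∞ = M₀·(F₁/F₀) = 1943 × 132.2/58.32 = 4404.4 Gt C.
The anomaly ΔM(t) = M(t) − M_∞ decays as ΔM₀·e^(−t/τ) with ΔM₀ = 1943 − 4404.4 = −2461 Gt C.
At t = 14.9 yr, e^(−t/τ) = e^(−0.4472) = 0.6394, so ΔM = −1574 Gt C and M = 4404.4 − 1574 = 2830.6 Gt C.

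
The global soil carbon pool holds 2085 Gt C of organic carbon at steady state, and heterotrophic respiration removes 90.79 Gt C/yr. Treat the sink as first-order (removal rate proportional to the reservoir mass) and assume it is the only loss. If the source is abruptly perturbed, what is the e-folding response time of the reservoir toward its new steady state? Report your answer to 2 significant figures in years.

For a linear reservoir the response time equals the residence time τ = M/F.
τ = 2085 / 90.79 = 22.97 yr.

23 yr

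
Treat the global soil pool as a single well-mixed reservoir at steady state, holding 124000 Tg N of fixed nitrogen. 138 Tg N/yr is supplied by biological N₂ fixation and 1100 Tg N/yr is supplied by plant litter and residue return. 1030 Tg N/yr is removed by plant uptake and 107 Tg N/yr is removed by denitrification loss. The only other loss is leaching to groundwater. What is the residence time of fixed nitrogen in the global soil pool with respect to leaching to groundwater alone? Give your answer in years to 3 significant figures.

At steady state ΣF_in = ΣF_out.
ΣF_in = 138 + 1100 = 1238.0 Tg N/yr.
Leaching to groundwater flux = ΣF_in − (1030 + 107) = 1238.0 − 1137 = 101.0 Tg N/yr.
τ = M / F = 124000 / 101.0 = 1228 yr.

1230 yr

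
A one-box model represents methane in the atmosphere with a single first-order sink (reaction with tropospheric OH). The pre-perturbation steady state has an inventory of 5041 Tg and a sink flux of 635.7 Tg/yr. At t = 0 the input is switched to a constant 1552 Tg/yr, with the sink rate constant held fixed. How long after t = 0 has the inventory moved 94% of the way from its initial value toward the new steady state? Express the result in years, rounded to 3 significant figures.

τ = M₀/F₀ = 5041/635.7 = 7.930 yr.
The remaining gap fraction is e^(−t/τ); 94% covered ⇒ e^(−t/τ) = 0.0600.
t = −τ ln(0.0600) = 7.930 × 2.813 = 22.31 yr.

22.3 yr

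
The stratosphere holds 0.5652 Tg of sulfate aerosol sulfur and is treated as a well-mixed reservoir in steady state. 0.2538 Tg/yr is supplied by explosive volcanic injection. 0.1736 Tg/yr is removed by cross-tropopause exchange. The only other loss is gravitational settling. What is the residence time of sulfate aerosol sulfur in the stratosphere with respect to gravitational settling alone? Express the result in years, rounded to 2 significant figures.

At steady state ΣF_in = ΣF_out.
ΣF_in = 0.25380 Tg/yr.
Gravitational settling flux = ΣF_in − (0.1736) = 0.25380 − 0.1736 = 0.08020 Tg/yr.
τ = M / F = 0.5652 / 0.08020 = 7.047 yr.

7.0 yr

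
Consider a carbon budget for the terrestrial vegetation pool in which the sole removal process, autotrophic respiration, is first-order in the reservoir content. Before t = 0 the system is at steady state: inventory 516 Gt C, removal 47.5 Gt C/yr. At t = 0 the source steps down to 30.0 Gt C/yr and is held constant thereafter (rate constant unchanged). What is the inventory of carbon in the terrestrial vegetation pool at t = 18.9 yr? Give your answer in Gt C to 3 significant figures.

359 Gt C

The sink rate constant is k = F₀/M₀ = 47.5/516 = 0.09205 yr⁻¹.
Solving dM/dt = F₁ − kM with M(0) = M₀ gives M(t) = F₁/k + (M₀ − F₁/k)·e^(−kt).
F₁/k = 30.0/0.09205 = 325.89 Gt C; kt = 0.09205 × 18.9 = 1.740, e^(−kt) = 0.1756.
M(18.9) = 325.89 + (516 − 325.89) × 0.1756 = 325.89 + 33.37 = 359.27 Gt C.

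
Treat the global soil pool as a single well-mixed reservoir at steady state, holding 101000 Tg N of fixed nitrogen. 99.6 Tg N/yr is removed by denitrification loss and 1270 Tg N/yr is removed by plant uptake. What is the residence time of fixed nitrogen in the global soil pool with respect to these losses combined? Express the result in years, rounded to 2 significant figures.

74 yr

Total removal = 99.60 + 1270 = 1369.6 Tg N/yr.
τ = M / ΣF_out = 101000 / 1369.6 = 73.74 yr.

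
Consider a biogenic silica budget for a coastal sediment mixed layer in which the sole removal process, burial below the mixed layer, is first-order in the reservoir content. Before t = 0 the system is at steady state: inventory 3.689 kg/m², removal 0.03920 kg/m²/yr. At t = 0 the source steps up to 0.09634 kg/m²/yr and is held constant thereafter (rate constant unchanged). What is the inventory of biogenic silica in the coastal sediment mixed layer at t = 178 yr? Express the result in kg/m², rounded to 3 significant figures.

8.26 kg/m²

τ = M₀/F₀ = 3.689/0.03920 = 94.11 yr; rate constant k = 1/τ.
New steady state M_∞ = F₁/k = F₁·τ = 0.09634 × 94.11 = 9.0663 kg/m².
M(t) = M_∞ + (M₀ − M_∞)·e^(−t/τ); t/τ = 178/94.11 = 1.891, so e^(−t/τ) = 0.1509.
M(t) = 9.0663 − 5.377 × 0.1509 = 8.2551 kg/m².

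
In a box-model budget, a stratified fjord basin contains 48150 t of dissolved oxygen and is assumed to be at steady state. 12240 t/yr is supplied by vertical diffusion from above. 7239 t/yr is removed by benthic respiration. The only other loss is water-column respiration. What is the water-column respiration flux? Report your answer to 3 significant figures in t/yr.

5000 t/yr

At steady state ΣF_in = ΣF_out.
ΣF_in = 12240 t/yr.
Water-column respiration flux = ΣF_in − (7239) = 12240 − 7239 = 5001 t/yr.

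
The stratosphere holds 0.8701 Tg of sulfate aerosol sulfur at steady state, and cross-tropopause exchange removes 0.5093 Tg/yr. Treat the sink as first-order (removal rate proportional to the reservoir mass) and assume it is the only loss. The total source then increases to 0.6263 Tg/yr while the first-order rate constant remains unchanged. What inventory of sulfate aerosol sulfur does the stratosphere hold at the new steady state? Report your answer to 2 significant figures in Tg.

1.1 Tg

Rate constant k = F/M = 0.5093 / 0.8701 = 0.5853 yr⁻¹.
At the new steady state, source = k·M_new ⇒ M_new = 0.6263 / 0.5853 = 1.070 Tg.
(Equivalently M_new = M × F_new/F_old = 0.8701 × 0.6263/0.5093.)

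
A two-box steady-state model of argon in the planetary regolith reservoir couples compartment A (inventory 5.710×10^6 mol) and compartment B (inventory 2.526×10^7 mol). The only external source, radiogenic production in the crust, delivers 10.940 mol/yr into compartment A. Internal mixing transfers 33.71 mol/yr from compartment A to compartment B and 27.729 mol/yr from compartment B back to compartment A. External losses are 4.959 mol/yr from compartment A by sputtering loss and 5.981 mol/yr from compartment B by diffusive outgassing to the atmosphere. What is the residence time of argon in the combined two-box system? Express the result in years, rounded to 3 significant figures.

2.83×10^6 yr

Residence time in the combined system uses the total inventory and the total *external* removal — internal exchanges between the two boxes cancel.
M_total = 5.710×10^6 + 2.526×10^7 = 3.0970×10^7 mol.
ΣF_external_out = 4.959 + 5.981 = 10.940 mol/yr.
τ = M_total / ΣF_ext = 3.0970×10^7 / 10.940 = 2.831×10^6 yr.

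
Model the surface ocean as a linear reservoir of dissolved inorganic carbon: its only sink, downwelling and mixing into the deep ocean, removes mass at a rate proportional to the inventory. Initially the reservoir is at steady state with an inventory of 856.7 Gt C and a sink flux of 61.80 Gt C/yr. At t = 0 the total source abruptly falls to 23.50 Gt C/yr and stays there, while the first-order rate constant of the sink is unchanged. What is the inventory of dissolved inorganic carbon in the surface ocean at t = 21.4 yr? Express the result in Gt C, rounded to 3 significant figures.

439 Gt C

Residence time τ = M₀/F₀ = 13.86 yr. The eventual steady state is M_∞ = M₀·(F₁/F₀) = 856.7 × 23.50/61.80 = 325.77 Gt C.
The anomaly ΔM(t) = M(t) − M_∞ decays as ΔM₀·e^(−t/τ) with ΔM₀ = 856.7 − 325.77 = 530.9 Gt C.
At t = 21.4 yr, e^(−t/τ) = e^(−1.544) = 0.2136, so ΔM = 113.4 Gt C and M = 325.77 + 113.4 = 439.17 Gt C.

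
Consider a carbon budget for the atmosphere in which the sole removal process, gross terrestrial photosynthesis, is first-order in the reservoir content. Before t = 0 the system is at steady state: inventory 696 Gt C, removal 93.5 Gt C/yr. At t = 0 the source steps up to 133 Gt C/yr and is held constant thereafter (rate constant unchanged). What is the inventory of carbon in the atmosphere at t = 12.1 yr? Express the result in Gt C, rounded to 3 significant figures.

932 Gt C

The sink rate constant is k = F₀/M₀ = 93.5/696 = 0.1343 yr⁻¹.
Solving dM/dt = F₁ − kM with M(0) = M₀ gives M(t) = F₁/k + (M₀ − F₁/k)·e^(−kt).
F₁/k = 133/0.1343 = 990.03 Gt C; kt = 0.1343 × 12.1 = 1.626, e^(−kt) = 0.1968.
M(12.1) = 990.03 + (696 − 990.03) × 0.1968 = 990.03 − 57.87 = 932.16 Gt C.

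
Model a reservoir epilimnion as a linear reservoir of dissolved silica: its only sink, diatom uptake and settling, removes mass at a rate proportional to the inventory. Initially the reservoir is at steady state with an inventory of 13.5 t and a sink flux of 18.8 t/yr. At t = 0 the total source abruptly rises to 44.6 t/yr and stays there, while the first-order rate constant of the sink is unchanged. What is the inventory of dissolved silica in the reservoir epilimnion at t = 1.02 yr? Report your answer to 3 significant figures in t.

27.6 t

The sink rate constant is k = F₀/M₀ = 18.8/13.5 = 1.393 yr⁻¹.
Solving dM/dt = F₁ − kM with M(0) = M₀ gives M(t) = F₁/k + (M₀ − F₁/k)·e^(−kt).
F₁/k = 44.6/1.393 = 32.027 t; kt = 1.393 × 1.02 = 1.420, e^(−kt) = 0.2416.
M(1.02) = 32.027 + (13.5 − 32.027) × 0.2416 = 32.027 − 4.476 = 27.550 t.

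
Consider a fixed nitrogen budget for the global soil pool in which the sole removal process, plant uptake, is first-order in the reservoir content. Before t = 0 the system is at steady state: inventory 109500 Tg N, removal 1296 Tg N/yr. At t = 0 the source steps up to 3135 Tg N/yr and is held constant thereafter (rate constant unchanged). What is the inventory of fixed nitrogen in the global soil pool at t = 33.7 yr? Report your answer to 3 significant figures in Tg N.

161000 Tg N

The sink rate constant is k = F₀/M₀ = 1296/109500 = 0.01184 yr⁻¹.
Solving dM/dt = F₁ − kM with M(0) = M₀ gives M(t) = F₁/k + (M₀ − F₁/k)·e^(−kt).
F₁/k = 3135/0.01184 = 264880 Tg N; kt = 0.01184 × 33.7 = 0.3989, e^(−kt) = 0.6711.
M(33.7) = 264880 + (109500 − 264880) × 0.6711 = 264880 − 104300 = 160610 Tg N.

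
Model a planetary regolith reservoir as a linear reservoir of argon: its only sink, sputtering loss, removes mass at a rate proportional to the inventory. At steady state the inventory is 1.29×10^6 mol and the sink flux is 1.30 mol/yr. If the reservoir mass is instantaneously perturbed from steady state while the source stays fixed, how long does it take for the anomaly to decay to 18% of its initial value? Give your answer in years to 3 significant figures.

For a linear reservoir the anomaly decays as exp(−t/τ) with τ = M/F = 1.29×10^6/1.30 = 992300 yr.
exp(−t/τ) = 0.18 ⇒ t = −τ ln(0.18) = 992300 × 1.715 = 1.702×10^6 yr.

1.70×10^6 yr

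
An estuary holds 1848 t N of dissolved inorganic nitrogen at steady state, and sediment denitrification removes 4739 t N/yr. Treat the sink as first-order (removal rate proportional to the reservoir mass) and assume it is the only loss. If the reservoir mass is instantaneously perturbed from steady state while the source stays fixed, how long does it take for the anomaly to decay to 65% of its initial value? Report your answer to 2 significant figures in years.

For a linear reservoir the anomaly decays as exp(−t/τ) with τ = M/F = 1848/4739 = 0.3900 yr.
exp(−t/τ) = 0.65 ⇒ t = −τ ln(0.65) = 0.3900 × 0.4308 = 0.1680 yr.

0.17 yr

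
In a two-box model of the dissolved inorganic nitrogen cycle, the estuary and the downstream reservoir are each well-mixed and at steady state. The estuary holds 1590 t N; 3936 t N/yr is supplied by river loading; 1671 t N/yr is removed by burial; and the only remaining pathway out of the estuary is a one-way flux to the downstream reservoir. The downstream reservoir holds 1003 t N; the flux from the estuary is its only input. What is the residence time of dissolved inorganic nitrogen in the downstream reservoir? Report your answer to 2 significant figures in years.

Balance the estuary: ΣF_in = 3936.0 t N/yr.
Flux to the downstream reservoir = ΣF_in − (1671) = 2265.0 t N/yr.
At steady state the output of the downstream reservoir equals its input, 2265.0 t N/yr.
τ = M / F = 1003 / 2265.0 = 0.4428 yr.

0.44 yr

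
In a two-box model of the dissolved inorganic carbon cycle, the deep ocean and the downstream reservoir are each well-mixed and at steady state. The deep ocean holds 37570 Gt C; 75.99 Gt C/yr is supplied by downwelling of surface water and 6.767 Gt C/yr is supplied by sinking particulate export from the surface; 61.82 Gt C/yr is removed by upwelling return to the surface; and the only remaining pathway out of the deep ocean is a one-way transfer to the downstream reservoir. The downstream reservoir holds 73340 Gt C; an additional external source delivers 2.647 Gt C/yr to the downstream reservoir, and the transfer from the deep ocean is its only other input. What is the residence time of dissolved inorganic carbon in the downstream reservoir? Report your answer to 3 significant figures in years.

3110 yr

Balance the deep ocean: ΣF_in = 75.99 + 6.767 = 82.757 Gt C/yr.
Transfer to the downstream reservoir = ΣF_in − (61.82) = 20.937 Gt C/yr.
Total input to the downstream reservoir = 20.937 + 2.647 = 23.584 Gt C/yr; at steady state this equals its total output.
τ = M / F = 73340 / 23.584 = 3110 yr.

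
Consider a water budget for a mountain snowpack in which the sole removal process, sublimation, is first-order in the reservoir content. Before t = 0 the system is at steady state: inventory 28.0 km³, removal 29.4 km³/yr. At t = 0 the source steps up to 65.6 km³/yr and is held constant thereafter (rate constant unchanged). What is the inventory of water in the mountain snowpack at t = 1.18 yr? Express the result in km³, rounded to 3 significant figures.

52.5 km³

The sink rate constant is k = F₀/M₀ = 29.4/28.0 = 1.050 yr⁻¹.
Solving dM/dt = F₁ − kM with M(0) = M₀ gives M(t) = F₁/k + (M₀ − F₁/k)·e^(−kt).
F₁/k = 65.6/1.050 = 62.476 km³; kt = 1.050 × 1.18 = 1.239, e^(−kt) = 0.2897.
M(1.18) = 62.476 + (28.0 − 62.476) × 0.2897 = 62.476 − 9.987 = 52.489 km³.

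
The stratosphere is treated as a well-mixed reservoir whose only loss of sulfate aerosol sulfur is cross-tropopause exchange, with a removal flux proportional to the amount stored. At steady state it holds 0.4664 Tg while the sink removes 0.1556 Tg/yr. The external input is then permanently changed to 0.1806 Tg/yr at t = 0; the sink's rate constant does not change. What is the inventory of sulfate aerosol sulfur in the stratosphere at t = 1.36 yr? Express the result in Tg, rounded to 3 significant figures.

The sink rate constant is k = F₀/M₀ = 0.1556/0.4664 = 0.3336 yr⁻¹.
Solving dM/dt = F₁ − kM with M(0) = M₀ gives M(t) = F₁/k + (M₀ − F₁/k)·e^(−kt).
F₁/k = 0.1806/0.3336 = 0.54134 Tg; kt = 0.3336 × 1.36 = 0.4537, e^(−kt) = 0.6353.
M(1.36) = 0.54134 + (0.4664 − 0.54134) × 0.6353 = 0.54134 − 0.04760 = 0.49373 Tg.

0.494 Tg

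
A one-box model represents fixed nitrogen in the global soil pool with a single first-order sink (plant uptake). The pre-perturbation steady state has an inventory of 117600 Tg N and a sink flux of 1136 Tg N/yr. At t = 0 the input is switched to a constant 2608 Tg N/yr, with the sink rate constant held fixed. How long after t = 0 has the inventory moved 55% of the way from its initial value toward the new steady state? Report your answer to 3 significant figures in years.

82.7 yr

τ = M₀/F₀ = 117600/1136 = 103.5 yr.
The remaining gap fraction is e^(−t/τ); 55% covered ⇒ e^(−t/τ) = 0.450.
t = −τ ln(0.450) = 103.5 × 0.7985 = 82.66 yr.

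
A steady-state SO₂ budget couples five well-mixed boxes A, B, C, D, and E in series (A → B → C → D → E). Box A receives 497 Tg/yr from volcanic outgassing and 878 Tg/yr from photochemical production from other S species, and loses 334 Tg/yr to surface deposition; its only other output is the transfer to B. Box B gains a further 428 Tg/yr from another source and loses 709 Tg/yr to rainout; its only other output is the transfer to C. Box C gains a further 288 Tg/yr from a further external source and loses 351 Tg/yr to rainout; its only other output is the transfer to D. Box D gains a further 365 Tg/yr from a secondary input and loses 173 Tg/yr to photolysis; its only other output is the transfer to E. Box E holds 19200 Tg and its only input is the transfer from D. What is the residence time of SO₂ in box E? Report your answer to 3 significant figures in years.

Box A: F(A→B) = (497 + 878) − 334 = 1041.0 Tg/yr.
Box B: F(B→C) = (1041.0 + 428) − 709 = 760.00 Tg/yr.
Box C: F(C→D) = (760.00 + 288) − 351 = 697.00 Tg/yr.
Box D: F(D→E) = (697.00 + 365) − 173 = 889.00 Tg/yr.
Box E throughput = its input = 889.00 Tg/yr; τ = 19200 / 889.00 = 21.60 yr.

21.6 yr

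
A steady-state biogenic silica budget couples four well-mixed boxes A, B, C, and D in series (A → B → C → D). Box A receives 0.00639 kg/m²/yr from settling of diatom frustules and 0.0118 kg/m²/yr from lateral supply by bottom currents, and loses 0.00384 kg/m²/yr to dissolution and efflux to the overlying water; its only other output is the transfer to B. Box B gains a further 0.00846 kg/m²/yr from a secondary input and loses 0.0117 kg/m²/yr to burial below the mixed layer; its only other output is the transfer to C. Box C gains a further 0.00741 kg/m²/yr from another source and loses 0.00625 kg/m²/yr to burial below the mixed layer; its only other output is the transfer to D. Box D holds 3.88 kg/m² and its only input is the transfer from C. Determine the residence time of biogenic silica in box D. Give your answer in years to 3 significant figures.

Box A: F(A→B) = (0.00639 + 0.0118) − 0.00384 = 0.014350 kg/m²/yr.
Box B: F(B→C) = (0.014350 + 0.00846) − 0.0117 = 0.011110 kg/m²/yr.
Box C: F(C→D) = (0.011110 + 0.00741) − 0.00625 = 0.012270 kg/m²/yr.
Box D throughput = its input = 0.012270 kg/m²/yr; τ = 3.88 / 0.012270 = 316.2 yr.

316 yr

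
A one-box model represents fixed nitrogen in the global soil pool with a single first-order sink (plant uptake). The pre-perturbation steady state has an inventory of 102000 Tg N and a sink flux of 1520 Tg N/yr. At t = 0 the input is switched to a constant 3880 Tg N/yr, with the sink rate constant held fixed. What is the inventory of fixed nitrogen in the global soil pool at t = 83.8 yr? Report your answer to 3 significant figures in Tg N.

215000 Tg N

The sink rate constant is k = F₀/M₀ = 1520/102000 = 0.01490 yr⁻¹.
Solving dM/dt = F₁ − kM with M(0) = M₀ gives M(t) = F₁/k + (M₀ − F₁/k)·e^(−kt).
F₁/k = 3880/0.01490 = 260370 Tg N; kt = 0.01490 × 83.8 = 1.249, e^(−kt) = 0.2869.
M(83.8) = 260370 + (102000 − 260370) × 0.2869 = 260370 − 45430 = 214940 Tg N.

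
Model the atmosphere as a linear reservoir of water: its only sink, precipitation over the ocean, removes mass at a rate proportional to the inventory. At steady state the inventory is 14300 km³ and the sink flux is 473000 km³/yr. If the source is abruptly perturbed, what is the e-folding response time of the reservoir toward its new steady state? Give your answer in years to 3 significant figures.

0.0302 yr

For a linear reservoir the response time equals the residence time τ = M/F.
τ = 14300 / 473000 = 0.03023 yr.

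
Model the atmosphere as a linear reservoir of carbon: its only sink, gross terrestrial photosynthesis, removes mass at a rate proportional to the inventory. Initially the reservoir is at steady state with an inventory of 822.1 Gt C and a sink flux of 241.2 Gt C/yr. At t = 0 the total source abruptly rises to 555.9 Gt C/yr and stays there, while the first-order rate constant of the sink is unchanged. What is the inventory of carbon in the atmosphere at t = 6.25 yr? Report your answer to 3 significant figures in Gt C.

1720 Gt C

The sink rate constant is k = F₀/M₀ = 241.2/822.1 = 0.2934 yr⁻¹.
Solving dM/dt = F₁ − kM with M(0) = M₀ gives M(t) = F₁/k + (M₀ − F₁/k)·e^(−kt).
F₁/k = 555.9/0.2934 = 1894.7 Gt C; kt = 0.2934 × 6.25 = 1.834, e^(−kt) = 0.1598.
M(6.25) = 1894.7 + (822.1 − 1894.7) × 0.1598 = 1894.7 − 171.4 = 1723.3 Gt C.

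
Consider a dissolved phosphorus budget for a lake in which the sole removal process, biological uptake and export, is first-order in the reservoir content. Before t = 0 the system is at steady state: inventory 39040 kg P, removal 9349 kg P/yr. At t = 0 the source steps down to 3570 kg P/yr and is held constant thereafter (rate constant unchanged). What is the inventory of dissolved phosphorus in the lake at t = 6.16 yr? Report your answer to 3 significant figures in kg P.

Residence time τ = M₀/F₀ = 4.176 yr. The eventual steady state is M_∞ = M₀·(F₁/F₀) = 39040 × 3570/9349 = 14908 kg P.
The anomaly ΔM(t) = M(t) − M_∞ decays as ΔM₀·e^(−t/τ) with ΔM₀ = 39040 − 14908 = 24130 kg P.
At t = 6.16 yr, e^(−t/τ) = e^(−1.475) = 0.2287, so ΔM = 5520 kg P and M = 14908 + 5520 = 20428 kg P.

20400 kg P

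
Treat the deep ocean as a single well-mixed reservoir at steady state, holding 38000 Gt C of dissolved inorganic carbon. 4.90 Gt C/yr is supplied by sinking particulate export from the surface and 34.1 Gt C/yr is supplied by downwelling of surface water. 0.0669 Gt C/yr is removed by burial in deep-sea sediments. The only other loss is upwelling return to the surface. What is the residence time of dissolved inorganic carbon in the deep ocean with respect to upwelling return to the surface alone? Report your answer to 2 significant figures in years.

At steady state ΣF_in = ΣF_out.
ΣF_in = 4.90 + 34.1 = 39.000 Gt C/yr.
Upwelling return to the surface flux = ΣF_in − (0.0669) = 39.000 − 0.06690 = 38.93 Gt C/yr.
τ = M / F = 38000 / 38.93 = 976.0 yr.

980 yr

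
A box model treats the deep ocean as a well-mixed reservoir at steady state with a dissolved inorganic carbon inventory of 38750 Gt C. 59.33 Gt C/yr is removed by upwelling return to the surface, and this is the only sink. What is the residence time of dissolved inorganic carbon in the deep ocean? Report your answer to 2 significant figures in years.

τ = M / F = 38750 / 59.33 = 653.1 yr.

650 yr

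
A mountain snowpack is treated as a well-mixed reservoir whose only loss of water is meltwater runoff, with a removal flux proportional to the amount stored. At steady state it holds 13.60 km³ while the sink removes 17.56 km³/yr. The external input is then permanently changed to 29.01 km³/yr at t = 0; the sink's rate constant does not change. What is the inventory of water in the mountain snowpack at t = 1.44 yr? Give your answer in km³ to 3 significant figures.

21.1 km³

The sink rate constant is k = F₀/M₀ = 17.56/13.60 = 1.291 yr⁻¹.
Solving dM/dt = F₁ − kM with M(0) = M₀ gives M(t) = F₁/k + (M₀ − F₁/k)·e^(−kt).
F₁/k = 29.01/1.291 = 22.468 km³; kt = 1.291 × 1.44 = 1.859, e^(−kt) = 0.1558.
M(1.44) = 22.468 + (13.60 − 22.468) × 0.1558 = 22.468 − 1.381 = 21.086 km³.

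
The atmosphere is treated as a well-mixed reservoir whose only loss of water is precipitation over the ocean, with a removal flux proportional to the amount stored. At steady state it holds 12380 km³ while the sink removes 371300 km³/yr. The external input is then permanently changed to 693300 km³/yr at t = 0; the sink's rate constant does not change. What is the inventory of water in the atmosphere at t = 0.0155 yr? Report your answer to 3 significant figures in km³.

The sink rate constant is k = F₀/M₀ = 371300/12380 = 29.99 yr⁻¹.
Solving dM/dt = F₁ − kM with M(0) = M₀ gives M(t) = F₁/k + (M₀ − F₁/k)·e^(−kt).
F₁/k = 693300/29.99 = 23116 km³; kt = 29.99 × 0.0155 = 0.4649, e^(−kt) = 0.6282.
M(0.0155) = 23116 + (12380 − 23116) × 0.6282 = 23116 − 6745 = 16372 km³.

16400 km³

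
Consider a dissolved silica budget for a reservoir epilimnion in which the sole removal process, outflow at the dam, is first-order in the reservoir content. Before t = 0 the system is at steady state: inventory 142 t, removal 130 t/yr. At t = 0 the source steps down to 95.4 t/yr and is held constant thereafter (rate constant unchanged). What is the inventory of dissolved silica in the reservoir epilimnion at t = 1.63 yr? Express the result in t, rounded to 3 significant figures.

113 t

The sink rate constant is k = F₀/M₀ = 130/142 = 0.9155 yr⁻¹.
Solving dM/dt = F₁ − kM with M(0) = M₀ gives M(t) = F₁/k + (M₀ − F₁/k)·e^(−kt).
F₁/k = 95.4/0.9155 = 104.21 t; kt = 0.9155 × 1.63 = 1.492, e^(−kt) = 0.2249.
M(1.63) = 104.21 + (142 − 104.21) × 0.2249 = 104.21 + 8.499 = 112.70 t.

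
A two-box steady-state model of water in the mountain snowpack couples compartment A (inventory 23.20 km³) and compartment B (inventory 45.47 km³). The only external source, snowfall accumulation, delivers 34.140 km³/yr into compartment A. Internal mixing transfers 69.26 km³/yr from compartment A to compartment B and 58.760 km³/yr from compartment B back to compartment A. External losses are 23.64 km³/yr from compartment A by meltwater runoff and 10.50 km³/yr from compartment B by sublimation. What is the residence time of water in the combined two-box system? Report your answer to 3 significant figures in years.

Residence time in the combined system uses the total inventory and the total *external* removal — internal exchanges between the two boxes cancel.
M_total = 23.20 + 45.47 = 68.670 km³.
ΣF_external_out = 23.64 + 10.50 = 34.140 km³/yr.
τ = M_total / ΣF_ext = 68.670 / 34.140 = 2.011 yr.

2.01 yr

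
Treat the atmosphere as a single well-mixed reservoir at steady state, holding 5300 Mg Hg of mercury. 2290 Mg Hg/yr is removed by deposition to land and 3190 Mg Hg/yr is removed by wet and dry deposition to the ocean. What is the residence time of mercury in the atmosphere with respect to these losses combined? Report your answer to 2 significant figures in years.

Total removal = 2290 + 3190 = 5480.0 Mg Hg/yr.
τ = M / ΣF_out = 5300 / 5480.0 = 0.9672 yr.

0.97 yr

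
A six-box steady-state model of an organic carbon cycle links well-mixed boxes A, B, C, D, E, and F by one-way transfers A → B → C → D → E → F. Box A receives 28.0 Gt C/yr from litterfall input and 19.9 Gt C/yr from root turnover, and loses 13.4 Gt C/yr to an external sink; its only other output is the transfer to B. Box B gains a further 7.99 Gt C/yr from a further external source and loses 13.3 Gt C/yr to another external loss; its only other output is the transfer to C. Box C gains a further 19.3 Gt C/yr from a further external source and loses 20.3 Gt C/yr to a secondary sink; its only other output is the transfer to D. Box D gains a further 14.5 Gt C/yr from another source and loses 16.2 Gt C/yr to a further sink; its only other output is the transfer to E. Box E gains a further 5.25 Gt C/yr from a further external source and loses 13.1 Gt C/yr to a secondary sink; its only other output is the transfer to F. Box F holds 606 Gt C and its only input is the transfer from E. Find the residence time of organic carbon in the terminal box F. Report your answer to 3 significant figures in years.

Box A: F(A→B) = (28.0 + 19.9) − 13.4 = 34.500 Gt C/yr.
Box B: F(B→C) = (34.500 + 7.99) − 13.3 = 29.190 Gt C/yr.
Box C: F(C→D) = (29.190 + 19.3) − 20.3 = 28.190 Gt C/yr.
Box D: F(D→E) = (28.190 + 14.5) − 16.2 = 26.490 Gt C/yr.
Box E: F(E→F) = (26.490 + 5.25) − 13.1 = 18.640 Gt C/yr.
Box F throughput = its input = 18.640 Gt C/yr; τ = 606 / 18.640 = 32.51 yr.

32.5 yr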